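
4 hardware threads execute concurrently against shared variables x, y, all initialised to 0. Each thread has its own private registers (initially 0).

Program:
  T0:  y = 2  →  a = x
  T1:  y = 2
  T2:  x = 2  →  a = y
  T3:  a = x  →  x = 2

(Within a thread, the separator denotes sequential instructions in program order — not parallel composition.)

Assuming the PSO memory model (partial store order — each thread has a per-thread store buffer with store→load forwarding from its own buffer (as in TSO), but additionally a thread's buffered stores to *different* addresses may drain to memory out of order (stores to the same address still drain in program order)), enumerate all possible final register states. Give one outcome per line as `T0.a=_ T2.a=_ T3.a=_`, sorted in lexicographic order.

outcome vector order: (T0.a,T2.a,T3.a)
|PSO outcomes| = 8

T0.a=0 T2.a=0 T3.a=0
T0.a=0 T2.a=0 T3.a=2
T0.a=0 T2.a=2 T3.a=0
T0.a=0 T2.a=2 T3.a=2
T0.a=2 T2.a=0 T3.a=0
T0.a=2 T2.a=0 T3.a=2
T0.a=2 T2.a=2 T3.a=0
T0.a=2 T2.a=2 T3.a=2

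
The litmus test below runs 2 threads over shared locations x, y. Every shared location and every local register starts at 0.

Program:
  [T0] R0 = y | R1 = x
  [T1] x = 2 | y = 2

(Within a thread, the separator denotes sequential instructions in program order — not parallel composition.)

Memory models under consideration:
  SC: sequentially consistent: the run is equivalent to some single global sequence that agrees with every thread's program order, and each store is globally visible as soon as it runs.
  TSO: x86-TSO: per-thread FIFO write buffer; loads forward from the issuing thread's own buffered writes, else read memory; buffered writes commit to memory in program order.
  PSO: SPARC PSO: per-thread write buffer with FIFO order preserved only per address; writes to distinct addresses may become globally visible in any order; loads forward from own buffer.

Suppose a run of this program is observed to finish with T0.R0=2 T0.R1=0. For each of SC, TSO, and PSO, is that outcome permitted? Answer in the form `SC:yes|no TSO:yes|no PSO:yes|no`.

outcome vector order: (T0.R0,T0.R1)
under SC → <0 0> <0 2> <2 2>
under TSO → <0 0> <0 2> <2 2>
under PSO → <0 0> <0 2> <2 0> <2 2>
target <2 0> ∈ {PSO}

SC:no TSO:no PSO:yes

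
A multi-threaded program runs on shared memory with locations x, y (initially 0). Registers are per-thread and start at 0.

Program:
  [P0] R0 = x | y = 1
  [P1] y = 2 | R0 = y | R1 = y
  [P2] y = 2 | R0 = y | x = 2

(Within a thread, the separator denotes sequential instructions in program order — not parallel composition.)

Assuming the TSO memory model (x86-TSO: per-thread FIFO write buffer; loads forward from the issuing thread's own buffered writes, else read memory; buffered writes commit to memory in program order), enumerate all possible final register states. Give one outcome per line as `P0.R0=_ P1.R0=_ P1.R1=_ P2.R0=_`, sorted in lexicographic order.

outcome vector order: (P0.R0,P1.R0,P1.R1,P2.R0)
|TSO outcomes| = 10

P0.R0=0 P1.R0=1 P1.R1=1 P2.R0=1
P0.R0=0 P1.R0=1 P1.R1=1 P2.R0=2
P0.R0=0 P1.R0=1 P1.R1=2 P2.R0=2
P0.R0=0 P1.R0=2 P1.R1=1 P2.R0=1
P0.R0=0 P1.R0=2 P1.R1=1 P2.R0=2
P0.R0=0 P1.R0=2 P1.R1=2 P2.R0=1
P0.R0=0 P1.R0=2 P1.R1=2 P2.R0=2
P0.R0=2 P1.R0=1 P1.R1=1 P2.R0=2
P0.R0=2 P1.R0=2 P1.R1=1 P2.R0=2
P0.R0=2 P1.R0=2 P1.R1=2 P2.R0=2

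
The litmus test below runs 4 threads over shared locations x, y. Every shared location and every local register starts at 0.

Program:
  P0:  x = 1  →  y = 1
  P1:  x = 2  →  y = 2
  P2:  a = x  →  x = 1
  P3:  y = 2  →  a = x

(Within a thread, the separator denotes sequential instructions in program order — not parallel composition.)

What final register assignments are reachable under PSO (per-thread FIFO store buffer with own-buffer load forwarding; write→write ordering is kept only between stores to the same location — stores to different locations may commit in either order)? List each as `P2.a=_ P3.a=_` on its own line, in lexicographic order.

outcome vector order: (P2.a,P3.a)
|PSO outcomes| = 9

P2.a=0 P3.a=0
P2.a=0 P3.a=1
P2.a=0 P3.a=2
P2.a=1 P3.a=0
P2.a=1 P3.a=1
P2.a=1 P3.a=2
P2.a=2 P3.a=0
P2.a=2 P3.a=1
P2.a=2 P3.a=2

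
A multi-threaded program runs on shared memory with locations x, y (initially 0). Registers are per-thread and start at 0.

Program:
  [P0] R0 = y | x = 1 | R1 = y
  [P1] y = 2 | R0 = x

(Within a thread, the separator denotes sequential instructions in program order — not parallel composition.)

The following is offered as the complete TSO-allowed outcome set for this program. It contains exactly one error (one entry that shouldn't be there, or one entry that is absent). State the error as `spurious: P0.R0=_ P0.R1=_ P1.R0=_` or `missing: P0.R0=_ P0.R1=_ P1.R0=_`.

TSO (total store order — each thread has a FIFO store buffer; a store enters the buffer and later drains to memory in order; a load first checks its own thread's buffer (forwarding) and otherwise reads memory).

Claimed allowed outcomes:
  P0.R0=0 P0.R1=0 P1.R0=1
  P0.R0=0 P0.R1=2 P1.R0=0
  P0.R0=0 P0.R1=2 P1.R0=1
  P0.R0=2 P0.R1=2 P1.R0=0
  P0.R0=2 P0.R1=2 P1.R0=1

missing: P0.R0=0 P0.R1=0 P1.R0=0

outcome vector order: (P0.R0,P0.R1,P1.R0)
TSO (6): 000 001 020 021 220 221
TSO∖claimed = {000}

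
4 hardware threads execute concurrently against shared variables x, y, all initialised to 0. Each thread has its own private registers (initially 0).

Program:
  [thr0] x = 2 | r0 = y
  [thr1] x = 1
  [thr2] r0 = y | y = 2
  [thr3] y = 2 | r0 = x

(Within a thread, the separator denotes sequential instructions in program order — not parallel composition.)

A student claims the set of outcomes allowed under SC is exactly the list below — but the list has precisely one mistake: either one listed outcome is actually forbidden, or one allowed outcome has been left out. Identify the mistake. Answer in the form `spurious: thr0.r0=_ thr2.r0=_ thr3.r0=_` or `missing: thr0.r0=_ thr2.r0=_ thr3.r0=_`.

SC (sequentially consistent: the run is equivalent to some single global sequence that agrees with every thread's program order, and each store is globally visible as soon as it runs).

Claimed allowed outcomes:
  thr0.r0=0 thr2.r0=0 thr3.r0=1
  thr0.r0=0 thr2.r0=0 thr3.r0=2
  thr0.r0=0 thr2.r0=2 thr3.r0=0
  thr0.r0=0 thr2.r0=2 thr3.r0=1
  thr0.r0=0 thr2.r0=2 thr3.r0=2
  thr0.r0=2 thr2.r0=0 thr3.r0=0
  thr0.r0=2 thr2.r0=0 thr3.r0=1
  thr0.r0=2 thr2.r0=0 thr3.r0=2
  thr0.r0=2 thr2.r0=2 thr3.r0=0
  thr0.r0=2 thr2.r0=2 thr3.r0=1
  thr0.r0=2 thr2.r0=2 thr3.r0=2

outcome vector order: (thr0.r0,thr2.r0,thr3.r0)
SC (10): 0/0/1; 0/0/2; 0/2/1; 0/2/2; 2/0/0; 2/0/1; 2/0/2; 2/2/0; 2/2/1; 2/2/2
claimed∖SC = {0/2/0}

spurious: thr0.r0=0 thr2.r0=2 thr3.r0=0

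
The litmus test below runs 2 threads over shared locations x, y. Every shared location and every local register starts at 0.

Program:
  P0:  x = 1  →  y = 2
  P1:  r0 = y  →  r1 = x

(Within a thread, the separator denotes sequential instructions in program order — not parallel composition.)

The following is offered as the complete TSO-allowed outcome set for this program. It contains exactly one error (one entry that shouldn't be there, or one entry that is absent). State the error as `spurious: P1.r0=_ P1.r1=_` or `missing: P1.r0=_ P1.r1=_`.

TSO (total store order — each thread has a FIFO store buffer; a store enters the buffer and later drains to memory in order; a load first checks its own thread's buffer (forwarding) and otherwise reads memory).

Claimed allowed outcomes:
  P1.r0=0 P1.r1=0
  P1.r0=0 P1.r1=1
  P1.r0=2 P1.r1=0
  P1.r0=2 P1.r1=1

outcome vector order: (P1.r0,P1.r1)
TSO (3): <0 0> <0 1> <2 1>
claimed∖TSO = {<2 0>}

spurious: P1.r0=2 P1.r1=0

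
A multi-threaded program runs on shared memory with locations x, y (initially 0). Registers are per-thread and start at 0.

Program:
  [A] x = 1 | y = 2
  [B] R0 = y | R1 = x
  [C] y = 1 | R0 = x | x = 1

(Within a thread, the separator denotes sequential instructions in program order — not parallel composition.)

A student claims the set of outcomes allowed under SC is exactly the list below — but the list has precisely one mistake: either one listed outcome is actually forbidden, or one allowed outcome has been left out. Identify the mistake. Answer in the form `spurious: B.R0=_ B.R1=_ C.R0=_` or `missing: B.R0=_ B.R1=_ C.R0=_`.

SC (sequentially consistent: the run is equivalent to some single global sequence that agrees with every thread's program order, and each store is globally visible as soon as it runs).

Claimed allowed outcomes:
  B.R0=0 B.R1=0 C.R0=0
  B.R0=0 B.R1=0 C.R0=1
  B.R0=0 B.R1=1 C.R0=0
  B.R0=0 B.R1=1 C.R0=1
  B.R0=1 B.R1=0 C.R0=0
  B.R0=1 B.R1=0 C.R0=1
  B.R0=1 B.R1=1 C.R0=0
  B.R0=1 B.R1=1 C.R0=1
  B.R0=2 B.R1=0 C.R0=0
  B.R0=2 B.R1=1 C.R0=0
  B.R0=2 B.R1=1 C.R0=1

spurious: B.R0=2 B.R1=0 C.R0=0

outcome vector order: (B.R0,B.R1,C.R0)
under SC → (0,0,0) (0,0,1) (0,1,0) (0,1,1) (1,0,0) (1,0,1) (1,1,0) (1,1,1) (2,1,0) (2,1,1)
claimed∖SC = {(2,0,0)}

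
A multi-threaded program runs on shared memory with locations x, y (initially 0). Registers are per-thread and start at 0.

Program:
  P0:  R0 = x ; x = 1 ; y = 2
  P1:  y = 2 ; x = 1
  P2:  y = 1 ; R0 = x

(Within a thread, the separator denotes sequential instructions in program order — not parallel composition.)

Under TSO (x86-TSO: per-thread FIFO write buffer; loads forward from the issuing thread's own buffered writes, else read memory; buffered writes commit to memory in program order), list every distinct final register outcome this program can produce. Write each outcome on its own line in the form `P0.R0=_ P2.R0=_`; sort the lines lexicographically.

outcome vector order: (P0.R0,P2.R0)
|TSO outcomes| = 4

P0.R0=0 P2.R0=0
P0.R0=0 P2.R0=1
P0.R0=1 P2.R0=0
P0.R0=1 P2.R0=1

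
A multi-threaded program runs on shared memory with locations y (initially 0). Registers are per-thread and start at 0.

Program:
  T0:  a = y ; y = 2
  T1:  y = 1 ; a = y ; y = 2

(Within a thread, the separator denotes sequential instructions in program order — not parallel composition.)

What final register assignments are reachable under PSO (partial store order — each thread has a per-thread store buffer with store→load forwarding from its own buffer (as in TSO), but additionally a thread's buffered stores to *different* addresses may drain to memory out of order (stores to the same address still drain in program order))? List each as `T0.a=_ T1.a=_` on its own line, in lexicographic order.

T0.a=0 T1.a=1
T0.a=0 T1.a=2
T0.a=1 T1.a=1
T0.a=1 T1.a=2
T0.a=2 T1.a=1

outcome vector order: (T0.a,T1.a)
|PSO outcomes| = 5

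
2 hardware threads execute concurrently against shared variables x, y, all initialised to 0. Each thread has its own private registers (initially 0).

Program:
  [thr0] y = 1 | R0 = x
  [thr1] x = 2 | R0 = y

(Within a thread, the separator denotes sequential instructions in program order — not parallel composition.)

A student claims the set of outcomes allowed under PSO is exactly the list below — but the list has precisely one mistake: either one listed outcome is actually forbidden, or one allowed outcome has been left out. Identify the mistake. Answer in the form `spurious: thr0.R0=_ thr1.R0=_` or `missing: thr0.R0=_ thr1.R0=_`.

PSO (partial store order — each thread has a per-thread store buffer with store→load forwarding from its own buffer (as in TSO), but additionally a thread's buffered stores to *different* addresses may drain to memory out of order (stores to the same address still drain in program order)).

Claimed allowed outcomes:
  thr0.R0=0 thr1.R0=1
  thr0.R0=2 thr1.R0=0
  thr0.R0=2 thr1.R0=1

outcome vector order: (thr0.R0,thr1.R0)
PSO: 4 outcomes — {0/0 0/1 2/0 2/1}
PSO∖claimed = {0/0}

missing: thr0.R0=0 thr1.R0=0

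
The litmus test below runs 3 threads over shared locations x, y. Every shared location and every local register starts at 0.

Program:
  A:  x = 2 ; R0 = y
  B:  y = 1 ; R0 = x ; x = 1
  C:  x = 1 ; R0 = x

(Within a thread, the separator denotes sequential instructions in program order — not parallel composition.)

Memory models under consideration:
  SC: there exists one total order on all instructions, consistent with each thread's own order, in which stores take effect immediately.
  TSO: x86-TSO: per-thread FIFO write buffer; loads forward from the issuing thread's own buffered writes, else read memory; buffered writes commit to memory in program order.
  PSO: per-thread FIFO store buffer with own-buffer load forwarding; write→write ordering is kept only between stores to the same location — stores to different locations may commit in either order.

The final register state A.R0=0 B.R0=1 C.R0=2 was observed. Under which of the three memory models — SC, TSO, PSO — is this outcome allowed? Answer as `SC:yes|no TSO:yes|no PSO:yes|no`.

SC:no TSO:yes PSO:yes

outcome vector order: (A.R0,B.R0,C.R0)
SC (9): (0,1,1), (0,2,1), (0,2,2), (1,0,1), (1,0,2), (1,1,1), (1,1,2), (1,2,1), (1,2,2)
TSO (12): (0,0,1), (0,0,2), (0,1,1), (0,1,2), (0,2,1), (0,2,2), (1,0,1), (1,0,2), (1,1,1), (1,1,2), (1,2,1), (1,2,2)
PSO (12): (0,0,1), (0,0,2), (0,1,1), (0,1,2), (0,2,1), (0,2,2), (1,0,1), (1,0,2), (1,1,1), (1,1,2), (1,2,1), (1,2,2)
target (0,1,2) ∈ {TSO,PSO}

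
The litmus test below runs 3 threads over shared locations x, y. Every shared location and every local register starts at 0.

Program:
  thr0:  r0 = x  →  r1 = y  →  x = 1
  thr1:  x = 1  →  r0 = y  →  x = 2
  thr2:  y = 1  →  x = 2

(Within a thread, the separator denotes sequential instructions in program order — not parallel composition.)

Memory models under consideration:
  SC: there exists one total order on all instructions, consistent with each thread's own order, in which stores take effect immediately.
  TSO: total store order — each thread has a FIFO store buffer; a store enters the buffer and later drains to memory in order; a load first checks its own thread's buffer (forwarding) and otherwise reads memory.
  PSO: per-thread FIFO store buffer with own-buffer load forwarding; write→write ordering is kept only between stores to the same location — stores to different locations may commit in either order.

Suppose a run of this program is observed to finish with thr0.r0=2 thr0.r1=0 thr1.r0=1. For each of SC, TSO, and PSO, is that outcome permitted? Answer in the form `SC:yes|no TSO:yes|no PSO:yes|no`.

SC:no TSO:no PSO:yes

outcome vector order: (thr0.r0,thr0.r1,thr1.r0)
SC (11): 0/0/0 0/0/1 0/1/0 0/1/1 1/0/0 1/0/1 1/1/0 1/1/1 2/0/0 2/1/0 2/1/1
TSO (11): 0/0/0 0/0/1 0/1/0 0/1/1 1/0/0 1/0/1 1/1/0 1/1/1 2/0/0 2/1/0 2/1/1
PSO (12): 0/0/0 0/0/1 0/1/0 0/1/1 1/0/0 1/0/1 1/1/0 1/1/1 2/0/0 2/0/1 2/1/0 2/1/1
target 2/0/1 ∈ {PSO}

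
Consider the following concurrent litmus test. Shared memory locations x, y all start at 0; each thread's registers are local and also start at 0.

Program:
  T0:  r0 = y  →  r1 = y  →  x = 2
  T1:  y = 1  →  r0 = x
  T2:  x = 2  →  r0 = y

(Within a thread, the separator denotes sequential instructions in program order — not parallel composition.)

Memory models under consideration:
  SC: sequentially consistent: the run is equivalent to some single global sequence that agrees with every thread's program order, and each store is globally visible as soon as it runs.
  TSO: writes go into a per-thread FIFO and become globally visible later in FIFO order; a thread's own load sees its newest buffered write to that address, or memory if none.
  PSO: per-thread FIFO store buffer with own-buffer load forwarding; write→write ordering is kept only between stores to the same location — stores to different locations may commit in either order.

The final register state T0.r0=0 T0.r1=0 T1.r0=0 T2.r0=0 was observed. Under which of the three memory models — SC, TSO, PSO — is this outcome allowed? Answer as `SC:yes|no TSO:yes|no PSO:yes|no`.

SC:no TSO:yes PSO:yes

outcome vector order: (T0.r0,T0.r1,T1.r0,T2.r0)
SC: 9 outcomes — {0/0/0/1, 0/0/2/0, 0/0/2/1, 0/1/0/1, 0/1/2/0, 0/1/2/1, 1/1/0/1, 1/1/2/0, 1/1/2/1}
TSO: 12 outcomes — {0/0/0/0, 0/0/0/1, 0/0/2/0, 0/0/2/1, 0/1/0/0, 0/1/0/1, 0/1/2/0, 0/1/2/1, 1/1/0/0, 1/1/0/1, 1/1/2/0, 1/1/2/1}
PSO: 12 outcomes — {0/0/0/0, 0/0/0/1, 0/0/2/0, 0/0/2/1, 0/1/0/0, 0/1/0/1, 0/1/2/0, 0/1/2/1, 1/1/0/0, 1/1/0/1, 1/1/2/0, 1/1/2/1}
target 0/0/0/0 ∈ {TSO,PSO}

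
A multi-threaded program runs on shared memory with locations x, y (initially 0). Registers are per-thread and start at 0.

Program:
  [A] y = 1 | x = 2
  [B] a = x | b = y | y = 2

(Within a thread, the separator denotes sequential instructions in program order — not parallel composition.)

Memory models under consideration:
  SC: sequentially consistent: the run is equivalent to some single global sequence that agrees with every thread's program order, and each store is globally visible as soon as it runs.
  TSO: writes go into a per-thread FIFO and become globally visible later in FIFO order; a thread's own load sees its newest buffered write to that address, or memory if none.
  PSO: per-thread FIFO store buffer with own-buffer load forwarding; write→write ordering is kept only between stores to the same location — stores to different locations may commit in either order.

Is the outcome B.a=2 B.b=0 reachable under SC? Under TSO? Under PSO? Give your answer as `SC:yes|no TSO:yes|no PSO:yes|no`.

SC:no TSO:no PSO:yes

outcome vector order: (B.a,B.b)
under SC → 00, 01, 21
under TSO → 00, 01, 21
under PSO → 00, 01, 20, 21
target 20 ∈ {PSO}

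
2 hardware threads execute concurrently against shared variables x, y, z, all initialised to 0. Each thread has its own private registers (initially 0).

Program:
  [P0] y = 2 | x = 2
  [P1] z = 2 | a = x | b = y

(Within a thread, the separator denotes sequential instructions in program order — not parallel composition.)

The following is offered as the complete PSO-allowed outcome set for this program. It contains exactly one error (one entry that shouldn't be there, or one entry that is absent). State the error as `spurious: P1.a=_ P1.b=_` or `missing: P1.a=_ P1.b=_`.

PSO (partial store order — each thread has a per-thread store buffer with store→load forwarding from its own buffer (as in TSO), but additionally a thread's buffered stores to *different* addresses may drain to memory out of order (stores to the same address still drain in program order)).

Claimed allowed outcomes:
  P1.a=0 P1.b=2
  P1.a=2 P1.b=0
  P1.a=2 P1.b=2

missing: P1.a=0 P1.b=0

outcome vector order: (P1.a,P1.b)
under PSO → <0 0>, <0 2>, <2 0>, <2 2>
PSO∖claimed = {<0 0>}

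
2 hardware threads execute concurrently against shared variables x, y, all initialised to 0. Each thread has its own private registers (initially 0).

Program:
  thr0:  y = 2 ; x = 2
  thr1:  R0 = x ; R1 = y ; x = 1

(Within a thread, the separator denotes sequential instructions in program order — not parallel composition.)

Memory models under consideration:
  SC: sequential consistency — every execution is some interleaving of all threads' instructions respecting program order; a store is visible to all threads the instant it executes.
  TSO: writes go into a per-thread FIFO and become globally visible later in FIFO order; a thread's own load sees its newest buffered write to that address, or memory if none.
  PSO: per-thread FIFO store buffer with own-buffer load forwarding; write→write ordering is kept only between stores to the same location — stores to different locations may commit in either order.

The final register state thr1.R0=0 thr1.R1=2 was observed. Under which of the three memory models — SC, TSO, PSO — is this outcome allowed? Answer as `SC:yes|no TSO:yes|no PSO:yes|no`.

SC:yes TSO:yes PSO:yes

outcome vector order: (thr1.R0,thr1.R1)
under SC → 0/0, 0/2, 2/2
under TSO → 0/0, 0/2, 2/2
under PSO → 0/0, 0/2, 2/0, 2/2
target 0/2 ∈ {SC,TSO,PSO}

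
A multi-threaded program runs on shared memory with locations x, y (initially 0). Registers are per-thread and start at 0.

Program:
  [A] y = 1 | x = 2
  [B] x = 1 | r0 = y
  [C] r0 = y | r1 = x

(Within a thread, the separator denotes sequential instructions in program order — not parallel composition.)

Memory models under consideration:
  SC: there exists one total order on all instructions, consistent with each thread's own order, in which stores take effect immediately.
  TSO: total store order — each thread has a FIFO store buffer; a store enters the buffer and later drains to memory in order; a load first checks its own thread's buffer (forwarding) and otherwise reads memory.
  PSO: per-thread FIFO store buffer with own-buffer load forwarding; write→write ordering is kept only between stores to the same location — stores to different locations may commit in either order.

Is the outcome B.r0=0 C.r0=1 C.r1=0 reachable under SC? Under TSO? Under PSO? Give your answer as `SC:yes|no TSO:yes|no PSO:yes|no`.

SC:no TSO:yes PSO:yes

outcome vector order: (B.r0,C.r0,C.r1)
SC: 11 outcomes — {(0,0,0); (0,0,1); (0,0,2); (0,1,1); (0,1,2); (1,0,0); (1,0,1); (1,0,2); (1,1,0); (1,1,1); (1,1,2)}
TSO: 12 outcomes — {(0,0,0); (0,0,1); (0,0,2); (0,1,0); (0,1,1); (0,1,2); (1,0,0); (1,0,1); (1,0,2); (1,1,0); (1,1,1); (1,1,2)}
PSO: 12 outcomes — {(0,0,0); (0,0,1); (0,0,2); (0,1,0); (0,1,1); (0,1,2); (1,0,0); (1,0,1); (1,0,2); (1,1,0); (1,1,1); (1,1,2)}
target (0,1,0) ∈ {TSO,PSO}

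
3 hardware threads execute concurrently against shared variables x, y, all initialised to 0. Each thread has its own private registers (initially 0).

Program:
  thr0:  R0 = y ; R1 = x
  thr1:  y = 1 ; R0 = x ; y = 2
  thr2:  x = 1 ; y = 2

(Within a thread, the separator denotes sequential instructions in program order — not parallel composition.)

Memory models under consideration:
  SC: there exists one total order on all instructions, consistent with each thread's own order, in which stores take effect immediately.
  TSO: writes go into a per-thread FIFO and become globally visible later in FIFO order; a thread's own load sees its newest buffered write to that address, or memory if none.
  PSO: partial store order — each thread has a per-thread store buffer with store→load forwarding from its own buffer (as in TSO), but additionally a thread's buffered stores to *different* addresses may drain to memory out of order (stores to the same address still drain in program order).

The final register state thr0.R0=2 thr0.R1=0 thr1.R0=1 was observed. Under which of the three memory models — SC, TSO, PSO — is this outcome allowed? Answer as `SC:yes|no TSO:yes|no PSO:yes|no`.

SC:no TSO:no PSO:yes

outcome vector order: (thr0.R0,thr0.R1,thr1.R0)
[SC] allowed = {(0,0,0) (0,0,1) (0,1,0) (0,1,1) (1,0,0) (1,0,1) (1,1,0) (1,1,1) (2,0,0) (2,1,0) (2,1,1)}
[TSO] allowed = {(0,0,0) (0,0,1) (0,1,0) (0,1,1) (1,0,0) (1,0,1) (1,1,0) (1,1,1) (2,0,0) (2,1,0) (2,1,1)}
[PSO] allowed = {(0,0,0) (0,0,1) (0,1,0) (0,1,1) (1,0,0) (1,0,1) (1,1,0) (1,1,1) (2,0,0) (2,0,1) (2,1,0) (2,1,1)}
target (2,0,1) ∈ {PSO}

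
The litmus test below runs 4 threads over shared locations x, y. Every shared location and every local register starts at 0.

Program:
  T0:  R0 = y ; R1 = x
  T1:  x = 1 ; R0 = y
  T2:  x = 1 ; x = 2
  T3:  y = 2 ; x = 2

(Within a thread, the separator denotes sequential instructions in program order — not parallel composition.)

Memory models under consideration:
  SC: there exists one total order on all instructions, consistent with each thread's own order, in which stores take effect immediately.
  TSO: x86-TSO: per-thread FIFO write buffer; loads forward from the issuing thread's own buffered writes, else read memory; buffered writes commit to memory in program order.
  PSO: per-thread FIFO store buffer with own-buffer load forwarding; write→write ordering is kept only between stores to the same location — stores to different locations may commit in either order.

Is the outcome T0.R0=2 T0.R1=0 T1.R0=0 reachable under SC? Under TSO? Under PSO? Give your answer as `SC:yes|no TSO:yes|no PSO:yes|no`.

outcome vector order: (T0.R0,T0.R1,T1.R0)
SC (11): 000; 002; 010; 012; 020; 022; 202; 210; 212; 220; 222
TSO (12): 000; 002; 010; 012; 020; 022; 200; 202; 210; 212; 220; 222
PSO (12): 000; 002; 010; 012; 020; 022; 200; 202; 210; 212; 220; 222
target 200 ∈ {TSO,PSO}

SC:no TSO:yes PSO:yes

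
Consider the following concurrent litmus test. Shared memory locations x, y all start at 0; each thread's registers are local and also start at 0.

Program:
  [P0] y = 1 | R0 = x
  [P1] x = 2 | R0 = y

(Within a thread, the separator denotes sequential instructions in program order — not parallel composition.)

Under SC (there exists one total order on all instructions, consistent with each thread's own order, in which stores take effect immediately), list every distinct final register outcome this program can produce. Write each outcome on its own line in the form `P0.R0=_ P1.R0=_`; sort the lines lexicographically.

P0.R0=0 P1.R0=1
P0.R0=2 P1.R0=0
P0.R0=2 P1.R0=1

outcome vector order: (P0.R0,P1.R0)
|SC outcomes| = 3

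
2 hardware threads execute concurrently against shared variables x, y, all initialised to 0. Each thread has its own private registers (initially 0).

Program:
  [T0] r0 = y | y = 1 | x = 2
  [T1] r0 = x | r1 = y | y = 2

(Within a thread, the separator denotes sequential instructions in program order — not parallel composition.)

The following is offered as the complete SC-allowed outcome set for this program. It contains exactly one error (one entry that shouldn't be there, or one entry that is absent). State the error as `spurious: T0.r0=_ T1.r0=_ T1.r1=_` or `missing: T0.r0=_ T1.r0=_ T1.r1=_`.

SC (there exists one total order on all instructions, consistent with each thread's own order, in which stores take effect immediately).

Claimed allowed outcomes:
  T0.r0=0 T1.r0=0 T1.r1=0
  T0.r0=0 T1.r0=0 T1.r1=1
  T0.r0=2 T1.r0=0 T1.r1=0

missing: T0.r0=0 T1.r0=2 T1.r1=1

outcome vector order: (T0.r0,T1.r0,T1.r1)
SC: 4 outcomes — {<0 0 0>, <0 0 1>, <0 2 1>, <2 0 0>}
SC∖claimed = {<0 2 1>}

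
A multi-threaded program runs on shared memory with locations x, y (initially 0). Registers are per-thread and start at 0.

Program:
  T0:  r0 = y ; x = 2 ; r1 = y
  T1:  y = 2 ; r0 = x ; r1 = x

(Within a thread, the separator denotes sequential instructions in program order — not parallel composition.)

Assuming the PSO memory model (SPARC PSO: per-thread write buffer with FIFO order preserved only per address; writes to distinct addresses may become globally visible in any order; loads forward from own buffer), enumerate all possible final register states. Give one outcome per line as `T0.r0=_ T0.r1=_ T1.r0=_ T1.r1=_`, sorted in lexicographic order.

T0.r0=0 T0.r1=0 T1.r0=0 T1.r1=0
T0.r0=0 T0.r1=0 T1.r0=0 T1.r1=2
T0.r0=0 T0.r1=0 T1.r0=2 T1.r1=2
T0.r0=0 T0.r1=2 T1.r0=0 T1.r1=0
T0.r0=0 T0.r1=2 T1.r0=0 T1.r1=2
T0.r0=0 T0.r1=2 T1.r0=2 T1.r1=2
T0.r0=2 T0.r1=2 T1.r0=0 T1.r1=0
T0.r0=2 T0.r1=2 T1.r0=0 T1.r1=2
T0.r0=2 T0.r1=2 T1.r0=2 T1.r1=2

outcome vector order: (T0.r0,T0.r1,T1.r0,T1.r1)
|PSO outcomes| = 9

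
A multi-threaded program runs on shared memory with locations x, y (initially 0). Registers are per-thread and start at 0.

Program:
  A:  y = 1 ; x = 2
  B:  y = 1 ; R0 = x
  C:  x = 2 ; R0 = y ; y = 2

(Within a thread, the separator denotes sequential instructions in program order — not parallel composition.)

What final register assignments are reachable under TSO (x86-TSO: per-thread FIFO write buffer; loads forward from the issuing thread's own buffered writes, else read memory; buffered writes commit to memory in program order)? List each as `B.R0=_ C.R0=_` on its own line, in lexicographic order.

outcome vector order: (B.R0,C.R0)
|TSO outcomes| = 4

B.R0=0 C.R0=0
B.R0=0 C.R0=1
B.R0=2 C.R0=0
B.R0=2 C.R0=1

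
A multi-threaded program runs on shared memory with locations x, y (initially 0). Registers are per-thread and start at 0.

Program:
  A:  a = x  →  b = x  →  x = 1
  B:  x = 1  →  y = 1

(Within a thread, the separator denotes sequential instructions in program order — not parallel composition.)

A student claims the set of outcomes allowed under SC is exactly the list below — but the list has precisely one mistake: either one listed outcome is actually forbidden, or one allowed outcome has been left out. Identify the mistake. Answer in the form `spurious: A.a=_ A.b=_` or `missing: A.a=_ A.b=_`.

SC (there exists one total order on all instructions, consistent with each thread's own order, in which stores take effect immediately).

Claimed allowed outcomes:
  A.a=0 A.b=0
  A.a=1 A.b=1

outcome vector order: (A.a,A.b)
under SC → (0,0), (0,1), (1,1)
SC∖claimed = {(0,1)}

missing: A.a=0 A.b=1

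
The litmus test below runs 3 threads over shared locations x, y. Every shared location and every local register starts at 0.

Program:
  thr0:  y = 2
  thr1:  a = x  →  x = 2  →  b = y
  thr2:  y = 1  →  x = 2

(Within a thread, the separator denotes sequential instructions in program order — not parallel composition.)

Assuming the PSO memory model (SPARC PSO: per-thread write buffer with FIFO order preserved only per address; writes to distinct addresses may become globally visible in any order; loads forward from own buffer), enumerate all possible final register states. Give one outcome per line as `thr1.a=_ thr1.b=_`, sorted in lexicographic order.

outcome vector order: (thr1.a,thr1.b)
|PSO outcomes| = 6

thr1.a=0 thr1.b=0
thr1.a=0 thr1.b=1
thr1.a=0 thr1.b=2
thr1.a=2 thr1.b=0
thr1.a=2 thr1.b=1
thr1.a=2 thr1.b=2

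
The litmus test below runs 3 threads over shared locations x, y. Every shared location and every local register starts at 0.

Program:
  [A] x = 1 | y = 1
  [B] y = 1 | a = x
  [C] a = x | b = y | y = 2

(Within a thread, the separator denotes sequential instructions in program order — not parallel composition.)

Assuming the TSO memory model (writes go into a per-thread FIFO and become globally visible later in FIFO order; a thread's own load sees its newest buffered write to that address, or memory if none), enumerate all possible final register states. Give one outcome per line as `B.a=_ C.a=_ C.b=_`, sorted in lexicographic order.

outcome vector order: (B.a,C.a,C.b)
|TSO outcomes| = 8

B.a=0 C.a=0 C.b=0
B.a=0 C.a=0 C.b=1
B.a=0 C.a=1 C.b=0
B.a=0 C.a=1 C.b=1
B.a=1 C.a=0 C.b=0
B.a=1 C.a=0 C.b=1
B.a=1 C.a=1 C.b=0
B.a=1 C.a=1 C.b=1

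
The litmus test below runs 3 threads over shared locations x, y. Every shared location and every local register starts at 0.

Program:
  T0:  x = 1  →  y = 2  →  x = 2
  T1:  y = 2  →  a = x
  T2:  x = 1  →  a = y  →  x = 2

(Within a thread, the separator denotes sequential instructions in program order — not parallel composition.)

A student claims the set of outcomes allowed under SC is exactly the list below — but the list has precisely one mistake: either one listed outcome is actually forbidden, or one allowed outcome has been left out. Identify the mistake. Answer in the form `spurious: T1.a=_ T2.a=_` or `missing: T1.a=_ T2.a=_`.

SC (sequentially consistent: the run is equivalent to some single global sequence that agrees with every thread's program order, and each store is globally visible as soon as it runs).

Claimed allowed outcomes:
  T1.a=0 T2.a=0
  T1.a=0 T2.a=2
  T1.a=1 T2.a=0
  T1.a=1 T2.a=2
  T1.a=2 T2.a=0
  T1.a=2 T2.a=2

outcome vector order: (T1.a,T2.a)
[SC] allowed = {<0 2> <1 0> <1 2> <2 0> <2 2>}
claimed∖SC = {<0 0>}

spurious: T1.a=0 T2.a=0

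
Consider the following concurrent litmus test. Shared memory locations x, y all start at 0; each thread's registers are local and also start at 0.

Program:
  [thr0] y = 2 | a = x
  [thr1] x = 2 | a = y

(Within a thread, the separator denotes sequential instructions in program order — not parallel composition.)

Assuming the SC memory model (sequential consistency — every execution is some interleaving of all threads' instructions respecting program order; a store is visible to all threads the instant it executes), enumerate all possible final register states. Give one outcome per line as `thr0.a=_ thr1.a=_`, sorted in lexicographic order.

thr0.a=0 thr1.a=2
thr0.a=2 thr1.a=0
thr0.a=2 thr1.a=2

outcome vector order: (thr0.a,thr1.a)
|SC outcomes| = 3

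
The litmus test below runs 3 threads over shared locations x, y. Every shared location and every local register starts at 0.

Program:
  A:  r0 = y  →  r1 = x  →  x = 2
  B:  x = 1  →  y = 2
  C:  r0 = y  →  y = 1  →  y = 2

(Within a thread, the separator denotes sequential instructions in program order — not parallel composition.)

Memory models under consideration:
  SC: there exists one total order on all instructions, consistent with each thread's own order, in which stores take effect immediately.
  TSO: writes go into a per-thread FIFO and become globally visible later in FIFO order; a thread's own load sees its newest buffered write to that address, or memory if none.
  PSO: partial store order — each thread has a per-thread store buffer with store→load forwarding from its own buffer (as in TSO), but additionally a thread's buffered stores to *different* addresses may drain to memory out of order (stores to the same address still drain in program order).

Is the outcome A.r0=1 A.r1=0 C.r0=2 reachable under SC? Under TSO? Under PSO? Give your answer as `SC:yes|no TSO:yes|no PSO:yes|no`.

outcome vector order: (A.r0,A.r1,C.r0)
[SC] allowed = {000; 002; 010; 012; 100; 110; 112; 200; 210; 212}
[TSO] allowed = {000; 002; 010; 012; 100; 110; 112; 200; 210; 212}
[PSO] allowed = {000; 002; 010; 012; 100; 102; 110; 112; 200; 202; 210; 212}
target 102 ∈ {PSO}

SC:no TSO:no PSO:yes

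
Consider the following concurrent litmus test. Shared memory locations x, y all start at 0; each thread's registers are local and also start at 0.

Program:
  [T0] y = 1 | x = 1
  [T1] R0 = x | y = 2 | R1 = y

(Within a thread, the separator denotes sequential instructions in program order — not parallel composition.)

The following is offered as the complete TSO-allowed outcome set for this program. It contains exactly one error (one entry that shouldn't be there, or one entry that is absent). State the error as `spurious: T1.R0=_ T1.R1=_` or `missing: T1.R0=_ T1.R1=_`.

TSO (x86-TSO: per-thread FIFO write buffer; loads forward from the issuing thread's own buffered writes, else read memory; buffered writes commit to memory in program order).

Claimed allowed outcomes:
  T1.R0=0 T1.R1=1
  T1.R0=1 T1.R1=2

outcome vector order: (T1.R0,T1.R1)
under TSO → 01, 02, 12
TSO∖claimed = {02}

missing: T1.R0=0 T1.R1=2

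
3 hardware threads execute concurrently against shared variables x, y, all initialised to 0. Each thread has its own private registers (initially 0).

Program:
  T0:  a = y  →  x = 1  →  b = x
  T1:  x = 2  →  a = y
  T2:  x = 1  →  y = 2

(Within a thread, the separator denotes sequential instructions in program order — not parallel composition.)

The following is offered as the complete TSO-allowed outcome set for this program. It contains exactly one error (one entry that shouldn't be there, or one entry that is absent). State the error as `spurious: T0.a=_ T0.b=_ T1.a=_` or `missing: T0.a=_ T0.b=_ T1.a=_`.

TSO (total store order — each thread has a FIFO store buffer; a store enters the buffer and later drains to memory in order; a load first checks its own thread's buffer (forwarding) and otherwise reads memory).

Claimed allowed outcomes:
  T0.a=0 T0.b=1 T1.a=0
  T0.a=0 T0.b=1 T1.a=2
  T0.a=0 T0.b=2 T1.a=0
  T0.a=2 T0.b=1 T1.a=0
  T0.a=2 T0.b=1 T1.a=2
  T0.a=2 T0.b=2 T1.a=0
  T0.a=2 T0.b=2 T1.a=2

missing: T0.a=0 T0.b=2 T1.a=2

outcome vector order: (T0.a,T0.b,T1.a)
under TSO → (0,1,0), (0,1,2), (0,2,0), (0,2,2), (2,1,0), (2,1,2), (2,2,0), (2,2,2)
TSO∖claimed = {(0,2,2)}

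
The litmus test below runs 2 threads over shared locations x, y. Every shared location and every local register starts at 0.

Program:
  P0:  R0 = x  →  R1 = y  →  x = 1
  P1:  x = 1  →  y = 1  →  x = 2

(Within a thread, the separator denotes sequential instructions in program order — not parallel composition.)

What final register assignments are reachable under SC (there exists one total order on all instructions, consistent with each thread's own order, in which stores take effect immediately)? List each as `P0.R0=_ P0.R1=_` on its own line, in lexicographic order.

outcome vector order: (P0.R0,P0.R1)
|SC outcomes| = 5

P0.R0=0 P0.R1=0
P0.R0=0 P0.R1=1
P0.R0=1 P0.R1=0
P0.R0=1 P0.R1=1
P0.R0=2 P0.R1=1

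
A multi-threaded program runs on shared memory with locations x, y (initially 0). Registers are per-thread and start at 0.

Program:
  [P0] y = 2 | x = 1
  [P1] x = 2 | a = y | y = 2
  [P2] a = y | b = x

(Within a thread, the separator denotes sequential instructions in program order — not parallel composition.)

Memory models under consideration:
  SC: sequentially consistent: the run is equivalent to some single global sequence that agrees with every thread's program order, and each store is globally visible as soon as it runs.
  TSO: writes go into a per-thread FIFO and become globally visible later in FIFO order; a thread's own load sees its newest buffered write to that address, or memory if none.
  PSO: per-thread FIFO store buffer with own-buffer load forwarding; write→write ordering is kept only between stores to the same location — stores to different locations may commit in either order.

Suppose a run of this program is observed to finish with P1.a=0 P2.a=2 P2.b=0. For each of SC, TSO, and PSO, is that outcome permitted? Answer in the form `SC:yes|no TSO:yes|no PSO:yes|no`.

outcome vector order: (P1.a,P2.a,P2.b)
[SC] allowed = {000 001 002 021 022 200 201 202 220 221 222}
[TSO] allowed = {000 001 002 020 021 022 200 201 202 220 221 222}
[PSO] allowed = {000 001 002 020 021 022 200 201 202 220 221 222}
target 020 ∈ {TSO,PSO}

SC:no TSO:yes PSO:yes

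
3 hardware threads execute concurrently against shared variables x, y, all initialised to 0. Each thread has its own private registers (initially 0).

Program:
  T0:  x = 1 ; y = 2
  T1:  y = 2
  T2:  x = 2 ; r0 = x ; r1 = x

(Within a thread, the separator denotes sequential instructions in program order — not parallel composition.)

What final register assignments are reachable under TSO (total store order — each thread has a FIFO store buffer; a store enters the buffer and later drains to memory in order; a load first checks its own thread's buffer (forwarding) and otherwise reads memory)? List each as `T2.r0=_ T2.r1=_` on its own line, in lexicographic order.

outcome vector order: (T2.r0,T2.r1)
|TSO outcomes| = 3

T2.r0=1 T2.r1=1
T2.r0=2 T2.r1=1
T2.r0=2 T2.r1=2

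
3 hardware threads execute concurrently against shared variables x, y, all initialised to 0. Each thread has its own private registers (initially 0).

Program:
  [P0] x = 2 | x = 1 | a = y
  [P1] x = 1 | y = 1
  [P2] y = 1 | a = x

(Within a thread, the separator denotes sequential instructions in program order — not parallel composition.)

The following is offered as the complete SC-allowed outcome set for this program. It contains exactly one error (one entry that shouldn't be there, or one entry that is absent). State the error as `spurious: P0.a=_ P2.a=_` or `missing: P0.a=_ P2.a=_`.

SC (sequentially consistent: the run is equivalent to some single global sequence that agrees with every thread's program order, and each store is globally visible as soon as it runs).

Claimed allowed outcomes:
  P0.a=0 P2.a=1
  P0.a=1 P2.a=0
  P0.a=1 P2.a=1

missing: P0.a=1 P2.a=2

outcome vector order: (P0.a,P2.a)
SC: 4 outcomes — {<0 1>, <1 0>, <1 1>, <1 2>}
SC∖claimed = {<1 2>}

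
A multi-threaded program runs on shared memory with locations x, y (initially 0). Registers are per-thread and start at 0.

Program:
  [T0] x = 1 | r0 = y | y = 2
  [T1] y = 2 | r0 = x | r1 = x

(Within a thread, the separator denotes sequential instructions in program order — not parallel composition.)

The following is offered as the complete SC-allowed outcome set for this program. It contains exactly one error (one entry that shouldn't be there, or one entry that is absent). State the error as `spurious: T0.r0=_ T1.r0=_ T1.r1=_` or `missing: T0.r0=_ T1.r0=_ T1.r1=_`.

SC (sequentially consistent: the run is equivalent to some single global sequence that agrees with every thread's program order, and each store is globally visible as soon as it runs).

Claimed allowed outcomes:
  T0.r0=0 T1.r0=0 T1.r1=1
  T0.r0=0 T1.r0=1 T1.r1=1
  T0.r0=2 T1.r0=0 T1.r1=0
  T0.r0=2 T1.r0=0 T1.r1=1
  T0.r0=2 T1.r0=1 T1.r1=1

spurious: T0.r0=0 T1.r0=0 T1.r1=1

outcome vector order: (T0.r0,T1.r0,T1.r1)
SC (4): (0,1,1), (2,0,0), (2,0,1), (2,1,1)
claimed∖SC = {(0,0,1)}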